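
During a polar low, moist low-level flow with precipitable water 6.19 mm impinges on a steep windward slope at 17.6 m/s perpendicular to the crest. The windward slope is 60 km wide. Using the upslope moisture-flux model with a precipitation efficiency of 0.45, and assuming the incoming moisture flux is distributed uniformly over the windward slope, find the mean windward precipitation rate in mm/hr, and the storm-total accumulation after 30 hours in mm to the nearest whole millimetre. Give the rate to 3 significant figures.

Incoming column moisture flux per unit ridge length: F = V × PW = 17.6 × 6.19 = 108.944 mm·m/s.
Spread over the 60 km slope with efficiency ε = 0.45: R = ε·F/W = 0.45 × 108.944 / 60000 m = 8.171e-04 mm/s.
R = 8.171e-04 × 3600 = 2.94 mm/hr.
Over 30 h: total = 2.94 × 30 = 88.2 ≈ 88 mm.

R ≈ 2.94 mm/hr; total ≈ 88 mm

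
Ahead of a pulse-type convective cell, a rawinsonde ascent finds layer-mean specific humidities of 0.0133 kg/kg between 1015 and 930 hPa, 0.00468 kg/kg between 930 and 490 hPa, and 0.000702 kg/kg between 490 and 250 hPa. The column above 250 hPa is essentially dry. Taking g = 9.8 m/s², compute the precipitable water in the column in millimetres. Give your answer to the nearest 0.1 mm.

PW ≈ 34.3 mm

Precipitable water is the column-integrated vapour mass per unit area: PW = (1/g) Σ q̄ Δp, with q in kg/kg and Δp in Pa (1 kg/m² of water = 1 mm).
Layer 1015–930 hPa: Δp = 85 hPa = 8500 Pa, q̄ = 0.0133 kg/kg → 0.0133 × 8500 / 9.8 = 11.54 mm
Layer 930–490 hPa: Δp = 440 hPa = 44000 Pa, q̄ = 0.00468 kg/kg → 0.00468 × 44000 / 9.8 = 21.01 mm
Layer 490–250 hPa: Δp = 240 hPa = 24000 Pa, q̄ = 0.000702 kg/kg → 0.000702 × 24000 / 9.8 = 1.72 mm
PW = 11.54 + 21.01 + 1.72 = 34.27 ≈ 34.3 mm.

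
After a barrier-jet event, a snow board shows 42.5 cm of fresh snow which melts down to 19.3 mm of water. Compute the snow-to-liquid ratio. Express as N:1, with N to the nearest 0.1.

Ratio = snow depth / SWE = 425 mm / 19.3 mm = 22.0, i.e. 22.0:1.

ratio ≈ 22.0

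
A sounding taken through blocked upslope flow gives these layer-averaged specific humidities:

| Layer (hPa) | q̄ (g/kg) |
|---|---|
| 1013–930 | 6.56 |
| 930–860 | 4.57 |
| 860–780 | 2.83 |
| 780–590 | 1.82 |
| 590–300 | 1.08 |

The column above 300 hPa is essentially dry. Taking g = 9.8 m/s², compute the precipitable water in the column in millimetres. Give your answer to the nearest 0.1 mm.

PW ≈ 17.9 mm

Precipitable water is the column-integrated vapour mass per unit area: PW = (1/g) Σ q̄ Δp, with q in kg/kg and Δp in Pa (1 kg/m² of water = 1 mm).
Layer 1013–930 hPa: Δp = 83 hPa = 8300 Pa, q̄ = 0.00656 kg/kg → 0.00656 × 8300 / 9.8 = 5.56 mm
Layer 930–860 hPa: Δp = 70 hPa = 7000 Pa, q̄ = 0.00457 kg/kg → 0.00457 × 7000 / 9.8 = 3.26 mm
Layer 860–780 hPa: Δp = 80 hPa = 8000 Pa, q̄ = 0.00283 kg/kg → 0.00283 × 8000 / 9.8 = 2.31 mm
Layer 780–590 hPa: Δp = 190 hPa = 19000 Pa, q̄ = 0.00182 kg/kg → 0.00182 × 19000 / 9.8 = 3.53 mm
Layer 590–300 hPa: Δp = 290 hPa = 29000 Pa, q̄ = 0.00108 kg/kg → 0.00108 × 29000 / 9.8 = 3.20 mm
PW = 5.56 + 3.26 + 2.31 + 3.53 + 3.20 = 17.86 ≈ 17.9 mm.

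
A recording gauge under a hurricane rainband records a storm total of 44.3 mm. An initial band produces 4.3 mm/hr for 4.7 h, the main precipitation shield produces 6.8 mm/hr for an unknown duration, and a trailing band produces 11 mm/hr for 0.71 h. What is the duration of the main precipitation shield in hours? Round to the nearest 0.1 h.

duration ≈ 2.4 h

Known phases: 4.3 × 4.7 + 11 × 0.71 = 20.21 + 7.81 = 28.02 mm.
Remaining depth = 44.3 − 28.02 = 16.28 mm.
Duration = 16.28 / 6.8 = 2.4 h.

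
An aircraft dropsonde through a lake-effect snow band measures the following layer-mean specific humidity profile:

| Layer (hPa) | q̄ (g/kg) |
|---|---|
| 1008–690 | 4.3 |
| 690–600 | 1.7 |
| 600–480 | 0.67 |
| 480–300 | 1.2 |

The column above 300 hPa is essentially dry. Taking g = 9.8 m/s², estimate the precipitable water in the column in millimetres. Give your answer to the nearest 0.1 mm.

PW ≈ 18.5 mm

Precipitable water is the column-integrated vapour mass per unit area: PW = (1/g) Σ q̄ Δp, with q in kg/kg and Δp in Pa (1 kg/m² of water = 1 mm).
Layer 1008–690 hPa: Δp = 318 hPa = 31800 Pa, q̄ = 0.0043 kg/kg → 0.0043 × 31800 / 9.8 = 13.95 mm
Layer 690–600 hPa: Δp = 90 hPa = 9000 Pa, q̄ = 0.0017 kg/kg → 0.0017 × 9000 / 9.8 = 1.56 mm
Layer 600–480 hPa: Δp = 120 hPa = 12000 Pa, q̄ = 0.00067 kg/kg → 0.00067 × 12000 / 9.8 = 0.82 mm
Layer 480–300 hPa: Δp = 180 hPa = 18000 Pa, q̄ = 0.0012 kg/kg → 0.0012 × 18000 / 9.8 = 2.20 mm
PW = 13.95 + 1.56 + 0.82 + 2.20 = 18.53 ≈ 18.5 mm.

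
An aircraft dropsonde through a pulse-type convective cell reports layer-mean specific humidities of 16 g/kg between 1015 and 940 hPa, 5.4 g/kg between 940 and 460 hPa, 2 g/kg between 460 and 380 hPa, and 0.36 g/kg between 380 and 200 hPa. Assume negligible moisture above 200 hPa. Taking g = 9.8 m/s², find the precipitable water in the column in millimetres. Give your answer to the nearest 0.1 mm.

Precipitable water is the column-integrated vapour mass per unit area: PW = (1/g) Σ q̄ Δp, with q in kg/kg and Δp in Pa (1 kg/m² of water = 1 mm).
Layer 1015–940 hPa: Δp = 75 hPa = 7500 Pa, q̄ = 0.016 kg/kg → 0.016 × 7500 / 9.8 = 12.24 mm
Layer 940–460 hPa: Δp = 480 hPa = 48000 Pa, q̄ = 0.0054 kg/kg → 0.0054 × 48000 / 9.8 = 26.45 mm
Layer 460–380 hPa: Δp = 80 hPa = 8000 Pa, q̄ = 0.002 kg/kg → 0.002 × 8000 / 9.8 = 1.63 mm
Layer 380–200 hPa: Δp = 180 hPa = 18000 Pa, q̄ = 0.00036 kg/kg → 0.00036 × 18000 / 9.8 = 0.66 mm
PW = 12.24 + 26.45 + 1.63 + 0.66 = 40.98 ≈ 41.0 mm.

PW ≈ 41.0 mm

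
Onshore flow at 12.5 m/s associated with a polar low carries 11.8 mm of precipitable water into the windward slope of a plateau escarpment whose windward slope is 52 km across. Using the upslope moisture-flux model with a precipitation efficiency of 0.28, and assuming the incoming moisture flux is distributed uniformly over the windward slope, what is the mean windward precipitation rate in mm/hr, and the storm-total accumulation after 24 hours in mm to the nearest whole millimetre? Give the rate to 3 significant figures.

R ≈ 2.86 mm/hr; total ≈ 69 mm

Incoming column moisture flux per unit ridge length: F = V × PW = 12.5 × 11.8 = 147.5 mm·m/s.
Spread over the 52 km slope with efficiency ε = 0.28: R = ε·F/W = 0.28 × 147.5 / 52000 m = 7.942e-04 mm/s.
R = 7.942e-04 × 3600 = 2.86 mm/hr.
Over 24 h: total = 2.86 × 24 = 68.64 ≈ 69 mm.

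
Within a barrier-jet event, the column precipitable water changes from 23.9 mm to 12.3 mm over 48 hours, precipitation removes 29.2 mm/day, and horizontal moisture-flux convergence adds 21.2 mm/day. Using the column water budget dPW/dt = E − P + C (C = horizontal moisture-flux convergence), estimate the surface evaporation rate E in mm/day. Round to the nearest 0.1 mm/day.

dPW/dt = (12.3 − 23.9) mm / (48/24 day) = -5.800 mm/day.
E = dPW/dt + P − C = (-5.800) + 29.2 − (21.2) = 2.2 mm/day.

E ≈ 2.2 mm/day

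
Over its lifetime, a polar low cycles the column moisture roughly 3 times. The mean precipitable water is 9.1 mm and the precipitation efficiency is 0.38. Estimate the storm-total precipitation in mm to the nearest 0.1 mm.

precipitation ≈ 10.4 mm

Each cycle deposits ε × PW = 0.38 × 9.1 = 3.458 mm.
Over 3 cycles: 3 × 3.458 = 10.4 mm.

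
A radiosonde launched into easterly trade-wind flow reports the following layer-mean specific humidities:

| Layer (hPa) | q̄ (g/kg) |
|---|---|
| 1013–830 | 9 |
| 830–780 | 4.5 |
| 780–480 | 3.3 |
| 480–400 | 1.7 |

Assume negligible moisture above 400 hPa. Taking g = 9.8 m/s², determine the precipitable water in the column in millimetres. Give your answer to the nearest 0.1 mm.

Precipitable water is the column-integrated vapour mass per unit area: PW = (1/g) Σ q̄ Δp, with q in kg/kg and Δp in Pa (1 kg/m² of water = 1 mm).
Layer 1013–830 hPa: Δp = 183 hPa = 18300 Pa, q̄ = 0.009 kg/kg → 0.009 × 18300 / 9.8 = 16.81 mm
Layer 830–780 hPa: Δp = 50 hPa = 5000 Pa, q̄ = 0.0045 kg/kg → 0.0045 × 5000 / 9.8 = 2.30 mm
Layer 780–480 hPa: Δp = 300 hPa = 30000 Pa, q̄ = 0.0033 kg/kg → 0.0033 × 30000 / 9.8 = 10.10 mm
Layer 480–400 hPa: Δp = 80 hPa = 8000 Pa, q̄ = 0.0017 kg/kg → 0.0017 × 8000 / 9.8 = 1.39 mm
PW = 16.81 + 2.30 + 10.10 + 1.39 = 30.60 ≈ 30.6 mm.

PW ≈ 30.6 mm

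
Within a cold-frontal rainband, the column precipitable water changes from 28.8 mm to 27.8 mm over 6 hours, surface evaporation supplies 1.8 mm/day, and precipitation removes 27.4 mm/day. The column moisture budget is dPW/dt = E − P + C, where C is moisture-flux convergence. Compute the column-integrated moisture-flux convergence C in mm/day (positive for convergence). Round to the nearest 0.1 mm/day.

dPW/dt = (27.8 − 28.8) mm / (6/24 day) = -4.000 mm/day.
C = dPW/dt − E + P = (-4.000) − 1.8 + 27.4 = 21.6 mm/day.

C ≈ 21.6 mm/day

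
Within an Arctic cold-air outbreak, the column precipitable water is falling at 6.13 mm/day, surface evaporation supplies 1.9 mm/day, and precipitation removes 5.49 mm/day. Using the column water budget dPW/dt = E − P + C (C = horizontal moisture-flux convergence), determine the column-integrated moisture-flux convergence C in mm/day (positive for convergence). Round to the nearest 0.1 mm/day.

dPW/dt = -6.13 mm/day.
C = dPW/dt − E + P = (-6.13) − 1.9 + 5.49 = -2.5 mm/day.

C ≈ -2.5 mm/day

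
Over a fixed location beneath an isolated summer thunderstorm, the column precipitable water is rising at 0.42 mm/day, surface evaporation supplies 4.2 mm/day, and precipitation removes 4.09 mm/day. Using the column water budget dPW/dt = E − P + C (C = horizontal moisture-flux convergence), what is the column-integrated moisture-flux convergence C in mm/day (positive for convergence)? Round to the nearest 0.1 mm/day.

dPW/dt = +0.42 mm/day.
C = dPW/dt − E + P = (+0.42) − 4.2 + 4.09 = 0.3 mm/day.

C ≈ 0.3 mm/day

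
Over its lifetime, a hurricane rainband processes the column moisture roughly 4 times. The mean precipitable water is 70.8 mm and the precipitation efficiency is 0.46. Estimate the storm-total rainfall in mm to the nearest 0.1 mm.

Each cycle deposits ε × PW = 0.46 × 70.8 = 32.568 mm.
Over 4 cycles: 4 × 32.568 = 130.3 mm.

rainfall ≈ 130.3 mm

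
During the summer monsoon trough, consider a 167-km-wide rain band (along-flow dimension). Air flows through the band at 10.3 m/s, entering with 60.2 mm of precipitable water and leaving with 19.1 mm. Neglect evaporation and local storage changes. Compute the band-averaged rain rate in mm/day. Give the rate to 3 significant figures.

Column moisture flux per unit crosswind length is F = V × PW.
Inflow: F_in = 10.3 × 60.2 = 620.06 mm·m/s
Outflow: F_out = 10.3 × 19.1 = 196.73 mm·m/s
Steady-state rate R = (F_in − F_out)/L = (620.06 − 196.73) / 167000 m = 2.535e-03 mm/s.
R = 2.535e-03 × 3600 × 24 = 219 mm/day.

R ≈ 219 mm/day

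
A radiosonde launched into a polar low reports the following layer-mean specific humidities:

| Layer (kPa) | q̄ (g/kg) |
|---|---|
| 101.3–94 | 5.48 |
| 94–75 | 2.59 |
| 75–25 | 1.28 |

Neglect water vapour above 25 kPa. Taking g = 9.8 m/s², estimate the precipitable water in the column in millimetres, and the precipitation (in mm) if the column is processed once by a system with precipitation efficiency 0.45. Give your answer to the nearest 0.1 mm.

PW ≈ 15.6 mm; precipitation ≈ 7.0 mm

Precipitable water is the column-integrated vapour mass per unit area: PW = (1/g) Σ q̄ Δp, with q in kg/kg and Δp in Pa (1 kg/m² of water = 1 mm).
Layer 101.3–94 kPa: Δp = 73 hPa = 7300 Pa, q̄ = 0.00548 kg/kg → 0.00548 × 7300 / 9.8 = 4.08 mm
Layer 94–75 kPa: Δp = 190 hPa = 19000 Pa, q̄ = 0.00259 kg/kg → 0.00259 × 19000 / 9.8 = 5.02 mm
Layer 75–25 kPa: Δp = 500 hPa = 50000 Pa, q̄ = 0.00128 kg/kg → 0.00128 × 50000 / 9.8 = 6.53 mm
PW = 4.08 + 5.02 + 6.53 = 15.63 ≈ 15.6 mm.
Precipitation = ε × PW = 0.45 × 15.6 = 7.0 mm.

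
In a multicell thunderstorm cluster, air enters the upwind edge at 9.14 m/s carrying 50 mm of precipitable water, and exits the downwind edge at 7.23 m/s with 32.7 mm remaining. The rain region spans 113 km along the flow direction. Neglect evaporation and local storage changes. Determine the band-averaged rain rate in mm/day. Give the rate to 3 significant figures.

Column moisture flux per unit crosswind length is F = V × PW.
Inflow: F_in = 9.14 × 50 = 457 mm·m/s
Outflow: F_out = 7.23 × 32.7 = 236.421 mm·m/s
Steady-state rate R = (F_in − F_out)/L = (457 − 236.421) / 113000 m = 1.952e-03 mm/s.
R = 1.952e-03 × 3600 × 24 = 169 mm/day.

R ≈ 169 mm/day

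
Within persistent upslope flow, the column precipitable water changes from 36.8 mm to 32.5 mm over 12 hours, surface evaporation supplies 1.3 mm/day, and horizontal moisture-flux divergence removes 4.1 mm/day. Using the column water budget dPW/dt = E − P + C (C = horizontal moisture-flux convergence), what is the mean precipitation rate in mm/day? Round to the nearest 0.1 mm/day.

dPW/dt = (32.5 − 36.8) mm / (12/24 day) = -8.600 mm/day.
P = E + C − dPW/dt = 1.3 + (-4.1) − (-8.600) = 5.8 mm/day.

P ≈ 5.8 mm/day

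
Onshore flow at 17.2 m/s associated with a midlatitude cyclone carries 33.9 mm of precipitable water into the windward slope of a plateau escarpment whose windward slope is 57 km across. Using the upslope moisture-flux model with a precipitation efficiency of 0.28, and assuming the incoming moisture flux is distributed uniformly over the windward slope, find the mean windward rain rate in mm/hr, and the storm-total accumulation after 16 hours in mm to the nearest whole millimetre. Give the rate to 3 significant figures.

Incoming column moisture flux per unit ridge length: F = V × PW = 17.2 × 33.9 = 583.08 mm·m/s.
Spread over the 57 km slope with efficiency ε = 0.28: R = ε·F/W = 0.28 × 583.08 / 57000 m = 2.864e-03 mm/s.
R = 2.864e-03 × 3600 = 10.3 mm/hr.
Over 16 h: total = 10.3 × 16 = 164.8 ≈ 165 mm.

R ≈ 10.3 mm/hr; total ≈ 165 mm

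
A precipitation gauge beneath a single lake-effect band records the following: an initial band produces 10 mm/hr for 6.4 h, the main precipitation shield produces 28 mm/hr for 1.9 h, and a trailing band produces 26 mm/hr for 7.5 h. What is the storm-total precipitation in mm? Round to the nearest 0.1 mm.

Total = Σ Rᵢ Δtᵢ = 10 × 6.4 + 28 × 1.9 + 26 × 7.5
      = 64 + 53.2 + 195 = 312.2 mm.

total ≈ 312.2 mm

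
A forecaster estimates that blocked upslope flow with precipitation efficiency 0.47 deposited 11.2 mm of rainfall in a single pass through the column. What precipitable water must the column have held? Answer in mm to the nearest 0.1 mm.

PW ≈ 23.8 mm

PW = rainfall / ε = 11.2 / 0.47 = 23.8 mm.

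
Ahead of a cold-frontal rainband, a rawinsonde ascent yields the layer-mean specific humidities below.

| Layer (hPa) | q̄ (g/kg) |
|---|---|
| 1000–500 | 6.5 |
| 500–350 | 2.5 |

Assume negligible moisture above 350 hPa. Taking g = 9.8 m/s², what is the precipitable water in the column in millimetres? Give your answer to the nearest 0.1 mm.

Precipitable water is the column-integrated vapour mass per unit area: PW = (1/g) Σ q̄ Δp, with q in kg/kg and Δp in Pa (1 kg/m² of water = 1 mm).
Layer 1000–500 hPa: Δp = 500 hPa = 50000 Pa, q̄ = 0.0065 kg/kg → 0.0065 × 50000 / 9.8 = 33.16 mm
Layer 500–350 hPa: Δp = 150 hPa = 15000 Pa, q̄ = 0.0025 kg/kg → 0.0025 × 15000 / 9.8 = 3.83 mm
PW = 33.16 + 3.83 = 36.99 ≈ 37.0 mm.

PW ≈ 37.0 mm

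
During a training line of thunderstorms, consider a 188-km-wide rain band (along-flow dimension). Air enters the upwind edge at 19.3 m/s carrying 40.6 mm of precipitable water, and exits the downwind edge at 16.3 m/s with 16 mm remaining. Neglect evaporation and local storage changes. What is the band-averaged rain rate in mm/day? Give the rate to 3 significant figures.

R ≈ 240 mm/day

Column moisture flux per unit crosswind length is F = V × PW.
Inflow: F_in = 19.3 × 40.6 = 783.58 mm·m/s
Outflow: F_out = 16.3 × 16 = 260.8 mm·m/s
Steady-state rate R = (F_in − F_out)/L = (783.58 − 260.8) / 188000 m = 2.781e-03 mm/s.
R = 2.781e-03 × 3600 × 24 = 240 mm/day.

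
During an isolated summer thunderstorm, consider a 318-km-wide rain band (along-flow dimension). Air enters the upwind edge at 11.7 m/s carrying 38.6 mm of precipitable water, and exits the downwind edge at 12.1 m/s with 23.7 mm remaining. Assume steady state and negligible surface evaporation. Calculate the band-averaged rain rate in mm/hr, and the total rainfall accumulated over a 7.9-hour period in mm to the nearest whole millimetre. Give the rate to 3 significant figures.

R ≈ 1.87 mm/hr; total ≈ 15 mm

Column moisture flux per unit crosswind length is F = V × PW.
Inflow: F_in = 11.7 × 38.6 = 451.62 mm·m/s
Outflow: F_out = 12.1 × 23.7 = 286.77 mm·m/s
Steady-state rate R = (F_in − F_out)/L = (451.62 − 286.77) / 318000 m = 5.184e-04 mm/s.
R = 5.184e-04 × 3600 = 1.87 mm/hr.
Over 7.9 h: total = 1.87 × 7.9 = 14.773 ≈ 15 mm.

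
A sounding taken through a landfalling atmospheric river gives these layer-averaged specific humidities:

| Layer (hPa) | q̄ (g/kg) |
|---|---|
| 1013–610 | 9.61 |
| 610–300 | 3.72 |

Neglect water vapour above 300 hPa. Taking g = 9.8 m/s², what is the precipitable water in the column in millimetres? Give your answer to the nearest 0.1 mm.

PW ≈ 51.3 mm

Precipitable water is the column-integrated vapour mass per unit area: PW = (1/g) Σ q̄ Δp, with q in kg/kg and Δp in Pa (1 kg/m² of water = 1 mm).
Layer 1013–610 hPa: Δp = 403 hPa = 40300 Pa, q̄ = 0.00961 kg/kg → 0.00961 × 40300 / 9.8 = 39.52 mm
Layer 610–300 hPa: Δp = 310 hPa = 31000 Pa, q̄ = 0.00372 kg/kg → 0.00372 × 31000 / 9.8 = 11.77 mm
PW = 39.52 + 11.77 = 51.29 ≈ 51.3 mm.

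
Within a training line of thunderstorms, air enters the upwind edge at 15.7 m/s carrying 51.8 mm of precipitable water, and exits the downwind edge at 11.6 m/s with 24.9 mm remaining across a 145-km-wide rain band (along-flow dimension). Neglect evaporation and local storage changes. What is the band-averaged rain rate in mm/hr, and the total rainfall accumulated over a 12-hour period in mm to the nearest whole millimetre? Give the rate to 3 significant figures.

R ≈ 13.0 mm/hr; total ≈ 156 mm

Column moisture flux per unit crosswind length is F = V × PW.
Inflow: F_in = 15.7 × 51.8 = 813.26 mm·m/s
Outflow: F_out = 11.6 × 24.9 = 288.84 mm·m/s
Steady-state rate R = (F_in − F_out)/L = (813.26 − 288.84) / 145000 m = 3.617e-03 mm/s.
R = 3.617e-03 × 3600 = 13.0 mm/hr.
Over 12 h: total = 13.0 × 12 = 156 mm.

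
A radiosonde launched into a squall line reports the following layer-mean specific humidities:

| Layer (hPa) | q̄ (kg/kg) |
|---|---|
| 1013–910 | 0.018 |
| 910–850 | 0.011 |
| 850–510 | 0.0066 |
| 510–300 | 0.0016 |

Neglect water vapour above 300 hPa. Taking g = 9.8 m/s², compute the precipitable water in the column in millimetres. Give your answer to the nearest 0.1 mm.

Precipitable water is the column-integrated vapour mass per unit area: PW = (1/g) Σ q̄ Δp, with q in kg/kg and Δp in Pa (1 kg/m² of water = 1 mm).
Layer 1013–910 hPa: Δp = 103 hPa = 10300 Pa, q̄ = 0.018 kg/kg → 0.018 × 10300 / 9.8 = 18.92 mm
Layer 910–850 hPa: Δp = 60 hPa = 6000 Pa, q̄ = 0.011 kg/kg → 0.011 × 6000 / 9.8 = 6.73 mm
Layer 850–510 hPa: Δp = 340 hPa = 34000 Pa, q̄ = 0.0066 kg/kg → 0.0066 × 34000 / 9.8 = 22.90 mm
Layer 510–300 hPa: Δp = 210 hPa = 21000 Pa, q̄ = 0.0016 kg/kg → 0.0016 × 21000 / 9.8 = 3.43 mm
PW = 18.92 + 6.73 + 22.90 + 3.43 = 51.98 ≈ 52.0 mm.

PW ≈ 52.0 mm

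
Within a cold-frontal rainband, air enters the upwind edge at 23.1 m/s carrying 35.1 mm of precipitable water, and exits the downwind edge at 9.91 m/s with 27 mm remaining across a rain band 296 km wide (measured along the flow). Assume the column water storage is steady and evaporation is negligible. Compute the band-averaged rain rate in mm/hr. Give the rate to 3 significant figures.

Column moisture flux per unit crosswind length is F = V × PW.
Inflow: F_in = 23.1 × 35.1 = 810.81 mm·m/s
Outflow: F_out = 9.91 × 27 = 267.57 mm·m/s
Steady-state rate R = (F_in − F_out)/L = (810.81 − 267.57) / 296000 m = 1.835e-03 mm/s.
R = 1.835e-03 × 3600 = 6.61 mm/hr.

R ≈ 6.61 mm/hr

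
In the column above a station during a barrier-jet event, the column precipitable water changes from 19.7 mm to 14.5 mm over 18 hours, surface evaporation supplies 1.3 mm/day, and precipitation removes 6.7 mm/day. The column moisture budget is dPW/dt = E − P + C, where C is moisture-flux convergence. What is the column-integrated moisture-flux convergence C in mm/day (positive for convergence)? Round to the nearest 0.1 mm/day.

dPW/dt = (14.5 − 19.7) mm / (18/24 day) = -6.933 mm/day.
C = dPW/dt − E + P = (-6.933) − 1.3 + 6.7 = -1.5 mm/day.

C ≈ -1.5 mm/day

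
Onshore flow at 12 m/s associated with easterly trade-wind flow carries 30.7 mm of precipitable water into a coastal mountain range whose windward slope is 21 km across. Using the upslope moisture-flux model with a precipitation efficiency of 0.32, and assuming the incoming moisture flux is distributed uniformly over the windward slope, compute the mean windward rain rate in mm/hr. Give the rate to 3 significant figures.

Incoming column moisture flux per unit ridge length: F = V × PW = 12 × 30.7 = 368.4 mm·m/s.
Spread over the 21 km slope with efficiency ε = 0.32: R = ε·F/W = 0.32 × 368.4 / 21000 m = 5.614e-03 mm/s.
R = 5.614e-03 × 3600 = 20.2 mm/hr.

R ≈ 20.2 mm/hr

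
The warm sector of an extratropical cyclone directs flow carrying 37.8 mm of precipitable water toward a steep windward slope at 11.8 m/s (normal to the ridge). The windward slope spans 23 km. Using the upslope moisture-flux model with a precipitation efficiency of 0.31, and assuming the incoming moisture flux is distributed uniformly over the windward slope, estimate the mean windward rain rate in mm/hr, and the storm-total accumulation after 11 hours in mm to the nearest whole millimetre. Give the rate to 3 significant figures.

Incoming column moisture flux per unit ridge length: F = V × PW = 11.8 × 37.8 = 446.04 mm·m/s.
Spread over the 23 km slope with efficiency ε = 0.31: R = ε·F/W = 0.31 × 446.04 / 23000 m = 6.012e-03 mm/s.
R = 6.012e-03 × 3600 = 21.6 mm/hr.
Over 11 h: total = 21.6 × 11 = 237.6 ≈ 238 mm.

R ≈ 21.6 mm/hr; total ≈ 238 mm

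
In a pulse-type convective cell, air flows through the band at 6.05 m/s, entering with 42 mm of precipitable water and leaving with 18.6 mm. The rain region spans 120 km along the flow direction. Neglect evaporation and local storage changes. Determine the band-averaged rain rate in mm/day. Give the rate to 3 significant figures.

Column moisture flux per unit crosswind length is F = V × PW.
Inflow: F_in = 6.05 × 42 = 254.1 mm·m/s
Outflow: F_out = 6.05 × 18.6 = 112.53 mm·m/s
Steady-state rate R = (F_in − F_out)/L = (254.1 − 112.53) / 120000 m = 1.180e-03 mm/s.
R = 1.180e-03 × 3600 × 24 = 102 mm/day.

R ≈ 102 mm/day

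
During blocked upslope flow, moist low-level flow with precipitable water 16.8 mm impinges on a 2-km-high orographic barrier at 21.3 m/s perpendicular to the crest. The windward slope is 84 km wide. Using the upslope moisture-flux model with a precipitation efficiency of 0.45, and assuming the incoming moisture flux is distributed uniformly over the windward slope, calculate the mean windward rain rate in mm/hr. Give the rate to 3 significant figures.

Incoming column moisture flux per unit ridge length: F = V × PW = 21.3 × 16.8 = 357.84 mm·m/s.
Spread over the 84 km slope with efficiency ε = 0.45: R = ε·F/W = 0.45 × 357.84 / 84000 m = 1.917e-03 mm/s.
R = 1.917e-03 × 3600 = 6.90 mm/hr.

R ≈ 6.90 mm/hr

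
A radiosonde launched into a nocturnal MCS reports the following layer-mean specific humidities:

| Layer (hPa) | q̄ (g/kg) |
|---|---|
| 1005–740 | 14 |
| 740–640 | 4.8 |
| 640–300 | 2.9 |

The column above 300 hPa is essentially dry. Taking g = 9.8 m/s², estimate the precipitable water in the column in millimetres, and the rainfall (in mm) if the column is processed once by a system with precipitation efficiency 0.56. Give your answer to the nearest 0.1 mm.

Precipitable water is the column-integrated vapour mass per unit area: PW = (1/g) Σ q̄ Δp, with q in kg/kg and Δp in Pa (1 kg/m² of water = 1 mm).
Layer 1005–740 hPa: Δp = 265 hPa = 26500 Pa, q̄ = 0.014 kg/kg → 0.014 × 26500 / 9.8 = 37.86 mm
Layer 740–640 hPa: Δp = 100 hPa = 10000 Pa, q̄ = 0.0048 kg/kg → 0.0048 × 10000 / 9.8 = 4.90 mm
Layer 640–300 hPa: Δp = 340 hPa = 34000 Pa, q̄ = 0.0029 kg/kg → 0.0029 × 34000 / 9.8 = 10.06 mm
PW = 37.86 + 4.90 + 10.06 = 52.82 ≈ 52.8 mm.
Rainfall = ε × PW = 0.56 × 52.8 = 29.6 mm.

PW ≈ 52.8 mm; rainfall ≈ 29.6 mm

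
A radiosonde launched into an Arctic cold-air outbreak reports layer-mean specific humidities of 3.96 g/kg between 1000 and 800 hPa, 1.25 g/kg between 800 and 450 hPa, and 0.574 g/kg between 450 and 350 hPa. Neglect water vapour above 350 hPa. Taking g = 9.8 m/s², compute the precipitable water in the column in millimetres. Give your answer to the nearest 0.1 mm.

PW ≈ 13.1 mm

Precipitable water is the column-integrated vapour mass per unit area: PW = (1/g) Σ q̄ Δp, with q in kg/kg and Δp in Pa (1 kg/m² of water = 1 mm).
Layer 1000–800 hPa: Δp = 200 hPa = 20000 Pa, q̄ = 0.00396 kg/kg → 0.00396 × 20000 / 9.8 = 8.08 mm
Layer 800–450 hPa: Δp = 350 hPa = 35000 Pa, q̄ = 0.00125 kg/kg → 0.00125 × 35000 / 9.8 = 4.46 mm
Layer 450–350 hPa: Δp = 100 hPa = 10000 Pa, q̄ = 0.000574 kg/kg → 0.000574 × 10000 / 9.8 = 0.59 mm
PW = 8.08 + 4.46 + 0.59 = 13.13 ≈ 13.1 mm.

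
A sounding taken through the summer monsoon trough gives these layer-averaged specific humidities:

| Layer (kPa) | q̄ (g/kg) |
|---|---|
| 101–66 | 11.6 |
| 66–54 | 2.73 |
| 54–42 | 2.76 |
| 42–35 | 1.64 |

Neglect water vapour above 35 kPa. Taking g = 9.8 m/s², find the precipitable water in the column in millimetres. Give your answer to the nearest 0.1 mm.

PW ≈ 49.3 mm

Precipitable water is the column-integrated vapour mass per unit area: PW = (1/g) Σ q̄ Δp, with q in kg/kg and Δp in Pa (1 kg/m² of water = 1 mm).
Layer 101–66 kPa: Δp = 350 hPa = 35000 Pa, q̄ = 0.0116 kg/kg → 0.0116 × 35000 / 9.8 = 41.43 mm
Layer 66–54 kPa: Δp = 120 hPa = 12000 Pa, q̄ = 0.00273 kg/kg → 0.00273 × 12000 / 9.8 = 3.34 mm
Layer 54–42 kPa: Δp = 120 hPa = 12000 Pa, q̄ = 0.00276 kg/kg → 0.00276 × 12000 / 9.8 = 3.38 mm
Layer 42–35 kPa: Δp = 70 hPa = 7000 Pa, q̄ = 0.00164 kg/kg → 0.00164 × 7000 / 9.8 = 1.17 mm
PW = 41.43 + 3.34 + 3.38 + 1.17 = 49.32 ≈ 49.3 mm.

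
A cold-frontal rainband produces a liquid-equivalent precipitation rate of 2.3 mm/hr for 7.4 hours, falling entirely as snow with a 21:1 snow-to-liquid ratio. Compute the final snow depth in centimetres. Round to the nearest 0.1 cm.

Liquid-equivalent depth = 2.3 × 7.4 = 17.02 mm.
Snow depth = 17.02 mm × 21 = 357.42 mm = 35.7 cm.

snow depth ≈ 35.7 cm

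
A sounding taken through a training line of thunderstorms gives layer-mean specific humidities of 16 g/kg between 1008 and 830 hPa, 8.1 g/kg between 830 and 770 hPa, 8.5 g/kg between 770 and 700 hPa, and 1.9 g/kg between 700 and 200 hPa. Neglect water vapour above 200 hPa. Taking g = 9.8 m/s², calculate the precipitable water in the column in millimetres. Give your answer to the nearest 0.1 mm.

PW ≈ 49.8 mm

Precipitable water is the column-integrated vapour mass per unit area: PW = (1/g) Σ q̄ Δp, with q in kg/kg and Δp in Pa (1 kg/m² of water = 1 mm).
Layer 1008–830 hPa: Δp = 178 hPa = 17800 Pa, q̄ = 0.016 kg/kg → 0.016 × 17800 / 9.8 = 29.06 mm
Layer 830–770 hPa: Δp = 60 hPa = 6000 Pa, q̄ = 0.0081 kg/kg → 0.0081 × 6000 / 9.8 = 4.96 mm
Layer 770–700 hPa: Δp = 70 hPa = 7000 Pa, q̄ = 0.0085 kg/kg → 0.0085 × 7000 / 9.8 = 6.07 mm
Layer 700–200 hPa: Δp = 500 hPa = 50000 Pa, q̄ = 0.0019 kg/kg → 0.0019 × 50000 / 9.8 = 9.69 mm
PW = 29.06 + 4.96 + 6.07 + 9.69 = 49.78 ≈ 49.8 mm.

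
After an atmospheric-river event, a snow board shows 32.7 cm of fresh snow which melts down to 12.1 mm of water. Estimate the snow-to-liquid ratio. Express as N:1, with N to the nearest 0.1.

ratio ≈ 27.0

Ratio = snow depth / SWE = 327 mm / 12.1 mm = 27.0, i.e. 27.0:1.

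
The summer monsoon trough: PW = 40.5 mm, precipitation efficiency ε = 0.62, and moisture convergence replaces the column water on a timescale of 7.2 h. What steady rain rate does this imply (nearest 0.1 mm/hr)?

R ≈ 3.5 mm/hr

Each overturning extracts ε × PW = 0.62 × 40.5 = 25.11 mm.
Rate = ε·PW / τ = 25.11 / 7.2 h = 3.5 mm/hr.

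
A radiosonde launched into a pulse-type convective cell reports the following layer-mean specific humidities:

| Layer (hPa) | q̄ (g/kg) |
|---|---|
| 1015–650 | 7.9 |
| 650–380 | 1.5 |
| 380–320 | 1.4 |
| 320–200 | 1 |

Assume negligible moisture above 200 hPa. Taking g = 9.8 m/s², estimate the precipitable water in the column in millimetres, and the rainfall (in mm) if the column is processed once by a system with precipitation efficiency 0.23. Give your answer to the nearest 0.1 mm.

Precipitable water is the column-integrated vapour mass per unit area: PW = (1/g) Σ q̄ Δp, with q in kg/kg and Δp in Pa (1 kg/m² of water = 1 mm).
Layer 1015–650 hPa: Δp = 365 hPa = 36500 Pa, q̄ = 0.0079 kg/kg → 0.0079 × 36500 / 9.8 = 29.42 mm
Layer 650–380 hPa: Δp = 270 hPa = 27000 Pa, q̄ = 0.0015 kg/kg → 0.0015 × 27000 / 9.8 = 4.13 mm
Layer 380–320 hPa: Δp = 60 hPa = 6000 Pa, q̄ = 0.0014 kg/kg → 0.0014 × 6000 / 9.8 = 0.86 mm
Layer 320–200 hPa: Δp = 120 hPa = 12000 Pa, q̄ = 0.001 kg/kg → 0.001 × 12000 / 9.8 = 1.22 mm
PW = 29.42 + 4.13 + 0.86 + 1.22 = 35.63 ≈ 35.6 mm.
Rainfall = ε × PW = 0.23 × 35.6 = 8.2 mm.

PW ≈ 35.6 mm; rainfall ≈ 8.2 mm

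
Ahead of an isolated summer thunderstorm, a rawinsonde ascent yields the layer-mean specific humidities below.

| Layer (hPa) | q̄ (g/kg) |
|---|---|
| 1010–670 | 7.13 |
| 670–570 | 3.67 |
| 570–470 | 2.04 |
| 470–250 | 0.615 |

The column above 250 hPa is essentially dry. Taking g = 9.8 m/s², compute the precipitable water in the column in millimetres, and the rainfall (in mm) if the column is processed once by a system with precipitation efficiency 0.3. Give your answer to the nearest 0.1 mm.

PW ≈ 31.9 mm; rainfall ≈ 9.6 mm

Precipitable water is the column-integrated vapour mass per unit area: PW = (1/g) Σ q̄ Δp, with q in kg/kg and Δp in Pa (1 kg/m² of water = 1 mm).
Layer 1010–670 hPa: Δp = 340 hPa = 34000 Pa, q̄ = 0.00713 kg/kg → 0.00713 × 34000 / 9.8 = 24.74 mm
Layer 670–570 hPa: Δp = 100 hPa = 10000 Pa, q̄ = 0.00367 kg/kg → 0.00367 × 10000 / 9.8 = 3.74 mm
Layer 570–470 hPa: Δp = 100 hPa = 10000 Pa, q̄ = 0.00204 kg/kg → 0.00204 × 10000 / 9.8 = 2.08 mm
Layer 470–250 hPa: Δp = 220 hPa = 22000 Pa, q̄ = 0.000615 kg/kg → 0.000615 × 22000 / 9.8 = 1.38 mm
PW = 24.74 + 3.74 + 2.08 + 1.38 = 31.94 ≈ 31.9 mm.
Rainfall = ε × PW = 0.3 × 31.9 = 9.6 mm.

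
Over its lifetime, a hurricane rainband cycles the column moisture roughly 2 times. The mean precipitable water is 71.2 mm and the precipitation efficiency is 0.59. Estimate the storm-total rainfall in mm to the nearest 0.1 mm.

Each cycle deposits ε × PW = 0.59 × 71.2 = 42.008 mm.
Over 2 cycles: 2 × 42.008 = 84.0 mm.

rainfall ≈ 84.0 mm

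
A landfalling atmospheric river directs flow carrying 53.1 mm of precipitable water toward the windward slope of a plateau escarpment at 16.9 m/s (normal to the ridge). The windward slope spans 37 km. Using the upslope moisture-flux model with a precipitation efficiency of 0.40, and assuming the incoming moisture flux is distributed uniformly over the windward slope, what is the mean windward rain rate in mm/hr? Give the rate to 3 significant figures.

R ≈ 34.9 mm/hr

Incoming column moisture flux per unit ridge length: F = V × PW = 16.9 × 53.1 = 897.39 mm·m/s.
Spread over the 37 km slope with efficiency ε = 0.40: R = ε·F/W = 0.40 × 897.39 / 37000 m = 9.702e-03 mm/s.
R = 9.702e-03 × 3600 = 34.9 mm/hr.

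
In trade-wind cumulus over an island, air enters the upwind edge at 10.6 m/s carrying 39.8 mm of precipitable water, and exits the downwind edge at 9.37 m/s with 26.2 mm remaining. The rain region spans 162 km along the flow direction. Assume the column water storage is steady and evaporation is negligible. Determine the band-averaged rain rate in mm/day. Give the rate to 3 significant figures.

Column moisture flux per unit crosswind length is F = V × PW.
Inflow: F_in = 10.6 × 39.8 = 421.88 mm·m/s
Outflow: F_out = 9.37 × 26.2 = 245.494 mm·m/s
Steady-state rate R = (F_in − F_out)/L = (421.88 − 245.494) / 162000 m = 1.089e-03 mm/s.
R = 1.089e-03 × 3600 × 24 = 94.1 mm/day.

R ≈ 94.1 mm/day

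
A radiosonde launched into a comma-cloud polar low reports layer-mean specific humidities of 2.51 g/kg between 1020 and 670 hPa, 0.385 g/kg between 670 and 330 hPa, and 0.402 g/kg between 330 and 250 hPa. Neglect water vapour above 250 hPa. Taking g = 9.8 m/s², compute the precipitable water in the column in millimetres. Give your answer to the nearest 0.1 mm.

PW ≈ 10.6 mm

Precipitable water is the column-integrated vapour mass per unit area: PW = (1/g) Σ q̄ Δp, with q in kg/kg and Δp in Pa (1 kg/m² of water = 1 mm).
Layer 1020–670 hPa: Δp = 350 hPa = 35000 Pa, q̄ = 0.00251 kg/kg → 0.00251 × 35000 / 9.8 = 8.96 mm
Layer 670–330 hPa: Δp = 340 hPa = 34000 Pa, q̄ = 0.000385 kg/kg → 0.000385 × 34000 / 9.8 = 1.34 mm
Layer 330–250 hPa: Δp = 80 hPa = 8000 Pa, q̄ = 0.000402 kg/kg → 0.000402 × 8000 / 9.8 = 0.33 mm
PW = 8.96 + 1.34 + 0.33 = 10.63 ≈ 10.6 mm.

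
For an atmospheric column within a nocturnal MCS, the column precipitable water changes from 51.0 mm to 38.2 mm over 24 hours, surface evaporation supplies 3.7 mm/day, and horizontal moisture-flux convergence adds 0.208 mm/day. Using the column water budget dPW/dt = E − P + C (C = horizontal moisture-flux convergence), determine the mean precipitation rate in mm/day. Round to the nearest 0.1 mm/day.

dPW/dt = (38.2 − 51.0) mm / (24/24 day) = -12.800 mm/day.
P = E + C − dPW/dt = 3.7 + (0.208) − (-12.800) = 16.7 mm/day.

P ≈ 16.7 mm/day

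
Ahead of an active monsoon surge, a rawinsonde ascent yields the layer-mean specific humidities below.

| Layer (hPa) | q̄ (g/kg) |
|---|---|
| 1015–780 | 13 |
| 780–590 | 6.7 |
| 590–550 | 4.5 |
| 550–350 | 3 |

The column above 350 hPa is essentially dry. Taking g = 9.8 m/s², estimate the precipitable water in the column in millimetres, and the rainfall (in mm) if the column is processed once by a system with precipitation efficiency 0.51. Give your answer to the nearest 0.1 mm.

Precipitable water is the column-integrated vapour mass per unit area: PW = (1/g) Σ q̄ Δp, with q in kg/kg and Δp in Pa (1 kg/m² of water = 1 mm).
Layer 1015–780 hPa: Δp = 235 hPa = 23500 Pa, q̄ = 0.013 kg/kg → 0.013 × 23500 / 9.8 = 31.17 mm
Layer 780–590 hPa: Δp = 190 hPa = 19000 Pa, q̄ = 0.0067 kg/kg → 0.0067 × 19000 / 9.8 = 12.99 mm
Layer 590–550 hPa: Δp = 40 hPa = 4000 Pa, q̄ = 0.0045 kg/kg → 0.0045 × 4000 / 9.8 = 1.84 mm
Layer 550–350 hPa: Δp = 200 hPa = 20000 Pa, q̄ = 0.003 kg/kg → 0.003 × 20000 / 9.8 = 6.12 mm
PW = 31.17 + 12.99 + 1.84 + 6.12 = 52.12 ≈ 52.1 mm.
Rainfall = ε × PW = 0.51 × 52.1 = 26.6 mm.

PW ≈ 52.1 mm; rainfall ≈ 26.6 mm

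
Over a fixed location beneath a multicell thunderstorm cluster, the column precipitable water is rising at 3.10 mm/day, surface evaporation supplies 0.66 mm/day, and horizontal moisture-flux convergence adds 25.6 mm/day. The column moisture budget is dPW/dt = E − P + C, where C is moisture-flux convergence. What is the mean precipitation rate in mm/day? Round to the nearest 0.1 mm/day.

dPW/dt = +3.10 mm/day.
P = E + C − dPW/dt = 0.66 + (25.6) − (+3.10) = 23.2 mm/day.

P ≈ 23.2 mm/day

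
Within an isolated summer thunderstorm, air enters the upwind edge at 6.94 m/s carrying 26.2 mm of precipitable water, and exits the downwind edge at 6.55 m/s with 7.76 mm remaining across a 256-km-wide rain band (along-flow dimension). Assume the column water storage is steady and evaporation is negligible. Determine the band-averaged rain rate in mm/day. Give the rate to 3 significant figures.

R ≈ 44.2 mm/day

Column moisture flux per unit crosswind length is F = V × PW.
Inflow: F_in = 6.94 × 26.2 = 181.828 mm·m/s
Outflow: F_out = 6.55 × 7.76 = 50.828 mm·m/s
Steady-state rate R = (F_in − F_out)/L = (181.828 − 50.828) / 256000 m = 5.117e-04 mm/s.
R = 5.117e-04 × 3600 × 24 = 44.2 mm/day.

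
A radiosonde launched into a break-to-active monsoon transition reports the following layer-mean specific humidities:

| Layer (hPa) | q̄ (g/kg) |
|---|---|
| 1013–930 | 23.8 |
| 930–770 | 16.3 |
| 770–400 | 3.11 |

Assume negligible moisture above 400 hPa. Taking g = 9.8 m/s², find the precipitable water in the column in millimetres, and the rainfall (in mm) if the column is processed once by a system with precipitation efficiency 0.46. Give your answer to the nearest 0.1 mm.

Precipitable water is the column-integrated vapour mass per unit area: PW = (1/g) Σ q̄ Δp, with q in kg/kg and Δp in Pa (1 kg/m² of water = 1 mm).
Layer 1013–930 hPa: Δp = 83 hPa = 8300 Pa, q̄ = 0.0238 kg/kg → 0.0238 × 8300 / 9.8 = 20.16 mm
Layer 930–770 hPa: Δp = 160 hPa = 16000 Pa, q̄ = 0.0163 kg/kg → 0.0163 × 16000 / 9.8 = 26.61 mm
Layer 770–400 hPa: Δp = 370 hPa = 37000 Pa, q̄ = 0.00311 kg/kg → 0.00311 × 37000 / 9.8 = 11.74 mm
PW = 20.16 + 26.61 + 11.74 = 58.51 ≈ 58.5 mm.
Rainfall = ε × PW = 0.46 × 58.5 = 26.9 mm.

PW ≈ 58.5 mm; rainfall ≈ 26.9 mm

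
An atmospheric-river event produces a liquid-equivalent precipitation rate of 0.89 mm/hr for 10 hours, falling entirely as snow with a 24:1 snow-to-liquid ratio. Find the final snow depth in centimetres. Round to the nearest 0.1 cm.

snow depth ≈ 21.4 cm

Liquid-equivalent depth = 0.89 × 10 = 8.9 mm.
Snow depth = 8.9 mm × 24 = 213.6 mm = 21.4 cm.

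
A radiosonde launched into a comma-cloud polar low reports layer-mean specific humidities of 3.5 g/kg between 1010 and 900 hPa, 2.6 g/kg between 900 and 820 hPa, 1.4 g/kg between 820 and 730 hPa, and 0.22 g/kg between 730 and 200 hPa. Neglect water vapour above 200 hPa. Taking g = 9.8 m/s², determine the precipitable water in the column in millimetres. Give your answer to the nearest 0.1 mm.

Precipitable water is the column-integrated vapour mass per unit area: PW = (1/g) Σ q̄ Δp, with q in kg/kg and Δp in Pa (1 kg/m² of water = 1 mm).
Layer 1010–900 hPa: Δp = 110 hPa = 11000 Pa, q̄ = 0.0035 kg/kg → 0.0035 × 11000 / 9.8 = 3.93 mm
Layer 900–820 hPa: Δp = 80 hPa = 8000 Pa, q̄ = 0.0026 kg/kg → 0.0026 × 8000 / 9.8 = 2.12 mm
Layer 820–730 hPa: Δp = 90 hPa = 9000 Pa, q̄ = 0.0014 kg/kg → 0.0014 × 9000 / 9.8 = 1.29 mm
Layer 730–200 hPa: Δp = 530 hPa = 53000 Pa, q̄ = 0.00022 kg/kg → 0.00022 × 53000 / 9.8 = 1.19 mm
PW = 3.93 + 2.12 + 1.29 + 1.19 = 8.53 ≈ 8.5 mm.

PW ≈ 8.5 mm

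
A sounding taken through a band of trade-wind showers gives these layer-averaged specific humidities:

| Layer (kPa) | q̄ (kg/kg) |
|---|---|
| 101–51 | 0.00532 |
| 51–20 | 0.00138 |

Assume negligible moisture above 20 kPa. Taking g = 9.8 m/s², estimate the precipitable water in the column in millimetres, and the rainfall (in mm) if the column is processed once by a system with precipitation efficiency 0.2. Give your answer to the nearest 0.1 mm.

PW ≈ 31.5 mm; rainfall ≈ 6.3 mm

Precipitable water is the column-integrated vapour mass per unit area: PW = (1/g) Σ q̄ Δp, with q in kg/kg and Δp in Pa (1 kg/m² of water = 1 mm).
Layer 101–51 kPa: Δp = 500 hPa = 50000 Pa, q̄ = 0.00532 kg/kg → 0.00532 × 50000 / 9.8 = 27.14 mm
Layer 51–20 kPa: Δp = 310 hPa = 31000 Pa, q̄ = 0.00138 kg/kg → 0.00138 × 31000 / 9.8 = 4.37 mm
PW = 27.14 + 4.37 = 31.51 ≈ 31.5 mm.
Rainfall = ε × PW = 0.2 × 31.5 = 6.3 mm.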